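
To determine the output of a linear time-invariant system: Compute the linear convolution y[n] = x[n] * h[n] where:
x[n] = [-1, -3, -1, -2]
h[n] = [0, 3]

y[n] = sum_k x[k]*h[n-k]. Output length = len(x) + len(h) - 1 = 4 + 2 - 1 = 5.
y[0] = -1*0 = 0
y[1] = -3*0 + -1*3 = -3
y[2] = -1*0 + -3*3 = -9
y[3] = -2*0 + -1*3 = -3
y[4] = -2*3 = -6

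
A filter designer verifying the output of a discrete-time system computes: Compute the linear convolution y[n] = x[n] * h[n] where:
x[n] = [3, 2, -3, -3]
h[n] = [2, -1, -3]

y[n] = sum_k x[k]*h[n-k]. Output length = len(x) + len(h) - 1 = 4 + 3 - 1 = 6.
y[0] = 3*2 = 6
y[1] = 2*2 + 3*-1 = 1
y[2] = -3*2 + 2*-1 + 3*-3 = -17
y[3] = -3*2 + -3*-1 + 2*-3 = -9
y[4] = -3*-1 + -3*-3 = 12
y[5] = -3*-3 = 9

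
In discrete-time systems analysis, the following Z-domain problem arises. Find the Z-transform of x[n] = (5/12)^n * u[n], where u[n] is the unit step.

The Z-transform of a^n * u[n] is z/(z-a) for |z| > |a|.
Here a = 5/12, so X(z) = z/(z - (5/12)) = 12z/(12z - 5)
ROC: |z| > 5/12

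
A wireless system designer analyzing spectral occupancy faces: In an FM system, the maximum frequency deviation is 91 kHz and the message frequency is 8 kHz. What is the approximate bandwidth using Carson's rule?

Carson's rule: BW = 2*(delta_f + f_m)
= 2*(91 + 8) kHz = 198 kHz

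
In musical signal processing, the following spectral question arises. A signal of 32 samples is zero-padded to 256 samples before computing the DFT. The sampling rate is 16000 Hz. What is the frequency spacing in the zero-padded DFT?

Original DFT: N = 32, resolution = f_s/N = 16000/32 = 500 Hz
Zero-padded DFT: N = 256, resolution = f_s/N = 16000/256 = 125/2 Hz
Zero-padding interpolates the spectrum (finer frequency grid)
but does NOT improve the true spectral resolution (ability to resolve close frequencies).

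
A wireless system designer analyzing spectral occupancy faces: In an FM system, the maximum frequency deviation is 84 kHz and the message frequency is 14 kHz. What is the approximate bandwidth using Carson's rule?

Carson's rule: BW = 2*(delta_f + f_m)
= 2*(84 + 14) kHz = 196 kHz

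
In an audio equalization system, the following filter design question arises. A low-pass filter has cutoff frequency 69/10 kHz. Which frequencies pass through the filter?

A low-pass filter passes all frequencies below the cutoff frequency 69/10 kHz and attenuates higher frequencies.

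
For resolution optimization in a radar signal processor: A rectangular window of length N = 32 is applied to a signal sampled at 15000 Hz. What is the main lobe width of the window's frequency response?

For a rectangular window of length N,
the main lobe width in frequency is 2*f_s/N.
= 2*15000/32 = 1875/2 Hz
This determines the minimum frequency separation for resolving two sinusoids.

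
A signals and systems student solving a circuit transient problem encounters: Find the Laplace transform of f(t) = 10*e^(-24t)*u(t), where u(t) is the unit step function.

Standard Laplace transform pair:
e^(-at)*u(t) <-> 1/(s+a)
With a = 24: L{10*e^(-24t)*u(t)} = 10/(s+24), ROC: Re(s) > -24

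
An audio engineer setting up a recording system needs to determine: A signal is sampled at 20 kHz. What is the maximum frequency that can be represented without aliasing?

The maximum frequency that can be represented without aliasing
is the Nyquist frequency: f_max = f_s / 2 = 20 kHz / 2 = 10 kHz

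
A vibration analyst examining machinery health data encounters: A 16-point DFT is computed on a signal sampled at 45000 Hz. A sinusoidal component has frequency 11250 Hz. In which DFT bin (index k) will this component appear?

DFT frequency resolution = f_s/N = 45000/16 = 5625/2 Hz
Bin index k = f_signal / resolution = 11250 / 5625/2 = 4
The signal frequency 11250 Hz falls in DFT bin k = 4.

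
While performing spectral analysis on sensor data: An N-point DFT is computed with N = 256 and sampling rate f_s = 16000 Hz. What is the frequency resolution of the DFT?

DFT frequency resolution = f_s / N
= 16000 / 256 = 125/2 Hz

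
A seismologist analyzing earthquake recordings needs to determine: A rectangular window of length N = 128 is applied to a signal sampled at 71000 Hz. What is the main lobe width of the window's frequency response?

For a rectangular window of length N,
the main lobe width in frequency is 2*f_s/N.
= 2*71000/128 = 8875/8 Hz
This determines the minimum frequency separation for resolving two sinusoids.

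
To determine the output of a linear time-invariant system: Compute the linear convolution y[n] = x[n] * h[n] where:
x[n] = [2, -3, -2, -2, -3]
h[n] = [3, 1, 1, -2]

y[n] = sum_k x[k]*h[n-k]. Output length = len(x) + len(h) - 1 = 5 + 4 - 1 = 8.
y[0] = 2*3 = 6
y[1] = -3*3 + 2*1 = -7
y[2] = -2*3 + -3*1 + 2*1 = -7
y[3] = -2*3 + -2*1 + -3*1 + 2*-2 = -15
y[4] = -3*3 + -2*1 + -2*1 + -3*-2 = -7
y[5] = -3*1 + -2*1 + -2*-2 = -1
y[6] = -3*1 + -2*-2 = 1
y[7] = -3*-2 = 6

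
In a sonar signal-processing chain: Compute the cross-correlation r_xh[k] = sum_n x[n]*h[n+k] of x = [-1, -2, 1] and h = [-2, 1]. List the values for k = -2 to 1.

Both sequences indexed from 0 and zero outside their support.
Lags with overlap: k = -2 to 1.
  r_xh[-2] = x[2]*h[0] = -2
  r_xh[-1] = x[1]*h[0] + x[2]*h[1] = 5
  r_xh[0] = x[0]*h[0] + x[1]*h[1] = 0
  r_xh[1] = x[0]*h[1] = -1
r_xh = [-2, 5, 0, -1] (for k = -2, ..., 1)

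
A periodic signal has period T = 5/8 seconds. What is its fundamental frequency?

The fundamental frequency is the reciprocal of the period.
f = 1/T = 1/(5/8) = 8/5 Hz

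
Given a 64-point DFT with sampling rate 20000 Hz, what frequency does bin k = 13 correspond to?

The frequency of DFT bin k is: f_k = k * f_s / N
f_13 = 13 * 20000 / 64 = 8125/2 Hz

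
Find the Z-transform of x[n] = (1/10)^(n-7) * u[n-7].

Time-shifting property: if X(z) = Z{x[n]}, then Z{x[n-d]} = z^(-d) * X(z)
X(z) = z/(z - 1/10) for x[n] = (1/10)^n * u[n]
Z{x[n-7]} = z^(-7) * z/(z - 1/10) = z^(-6)/(z - 1/10)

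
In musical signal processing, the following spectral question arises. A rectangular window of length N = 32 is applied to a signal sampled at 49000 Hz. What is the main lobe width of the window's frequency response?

For a rectangular window of length N,
the main lobe width in frequency is 2*f_s/N.
= 2*49000/32 = 6125/2 Hz
This determines the minimum frequency separation for resolving two sinusoids.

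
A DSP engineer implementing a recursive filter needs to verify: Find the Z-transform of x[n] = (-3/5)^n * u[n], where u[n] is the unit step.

The Z-transform of a^n * u[n] is z/(z-a) for |z| > |a|.
Here a = -3/5, so X(z) = z/(z - (-3/5)) = 5z/(5z + 3)
ROC: |z| > 3/5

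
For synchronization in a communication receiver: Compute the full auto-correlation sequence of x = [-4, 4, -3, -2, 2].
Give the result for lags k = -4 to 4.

r_xx[k] = sum_m x[m]*x[m+k], indexed from 0, for k = -4 to 4:
  r_xx[-4] = x[4]*x[0] = -8
  r_xx[-3] = x[3]*x[0] + x[4]*x[1] = 16
  r_xx[-2] = x[2]*x[0] + x[3]*x[1] + x[4]*x[2] = -2
  r_xx[-1] = x[1]*x[0] + x[2]*x[1] + x[3]*x[2] + x[4]*x[3] = -26
  r_xx[0] = x[0]*x[0] + x[1]*x[1] + x[2]*x[2] + x[3]*x[3] + x[4]*x[4] = 49
  r_xx[1] = x[0]*x[1] + x[1]*x[2] + x[2]*x[3] + x[3]*x[4] = -26
  r_xx[2] = x[0]*x[2] + x[1]*x[3] + x[2]*x[4] = -2
  r_xx[3] = x[0]*x[3] + x[1]*x[4] = 16
  r_xx[4] = x[0]*x[4] = -8
r_xx = [-8, 16, -2, -26, 49, -26, -2, 16, -8]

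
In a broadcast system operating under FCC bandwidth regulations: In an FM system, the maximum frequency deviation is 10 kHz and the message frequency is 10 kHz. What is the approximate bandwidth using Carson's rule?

Carson's rule: BW = 2*(delta_f + f_m)
= 2*(10 + 10) kHz = 40 kHz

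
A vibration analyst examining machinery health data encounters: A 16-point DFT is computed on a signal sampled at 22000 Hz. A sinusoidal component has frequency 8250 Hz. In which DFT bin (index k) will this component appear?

DFT frequency resolution = f_s/N = 22000/16 = 1375 Hz
Bin index k = f_signal / resolution = 8250 / 1375 = 6
The signal frequency 8250 Hz falls in DFT bin k = 6.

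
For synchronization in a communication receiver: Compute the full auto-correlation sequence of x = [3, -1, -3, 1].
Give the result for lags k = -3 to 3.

r_xx[k] = sum_m x[m]*x[m+k], indexed from 0, for k = -3 to 3:
  r_xx[-3] = x[3]*x[0] = 3
  r_xx[-2] = x[2]*x[0] + x[3]*x[1] = -10
  r_xx[-1] = x[1]*x[0] + x[2]*x[1] + x[3]*x[2] = -3
  r_xx[0] = x[0]*x[0] + x[1]*x[1] + x[2]*x[2] + x[3]*x[3] = 20
  r_xx[1] = x[0]*x[1] + x[1]*x[2] + x[2]*x[3] = -3
  r_xx[2] = x[0]*x[2] + x[1]*x[3] = -10
  r_xx[3] = x[0]*x[3] = 3
r_xx = [3, -10, -3, 20, -3, -10, 3]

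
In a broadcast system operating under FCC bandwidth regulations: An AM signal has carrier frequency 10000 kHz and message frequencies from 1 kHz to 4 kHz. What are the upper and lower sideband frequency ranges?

Upper sideband (USB) = fc + [fm_low, fm_high] = 10000 + [1, 4] = [10001, 10004] kHz
Lower sideband (LSB) = fc - [fm_high, fm_low] = 10000 - [4, 1] = [9996, 9999] kHz
Total occupied spectrum: 9996 kHz to 10004 kHz (plus carrier at 10000 kHz)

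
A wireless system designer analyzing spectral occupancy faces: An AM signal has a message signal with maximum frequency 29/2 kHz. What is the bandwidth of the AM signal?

In AM (double-sideband), the bandwidth is twice the message frequency.
BW = 2 * f_m = 2 * 29/2 kHz = 29 kHz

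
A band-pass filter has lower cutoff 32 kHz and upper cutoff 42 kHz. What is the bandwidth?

Bandwidth = f_high - f_low
= 42 kHz - 32 kHz = 10 kHz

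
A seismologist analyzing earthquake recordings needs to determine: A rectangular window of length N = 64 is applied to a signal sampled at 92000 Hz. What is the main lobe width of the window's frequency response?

For a rectangular window of length N,
the main lobe width in frequency is 2*f_s/N.
= 2*92000/64 = 2875 Hz
This determines the minimum frequency separation for resolving two sinusoids.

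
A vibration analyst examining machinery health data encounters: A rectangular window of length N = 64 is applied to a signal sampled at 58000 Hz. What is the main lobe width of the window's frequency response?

For a rectangular window of length N,
the main lobe width in frequency is 2*f_s/N.
= 2*58000/64 = 3625/2 Hz
This determines the minimum frequency separation for resolving two sinusoids.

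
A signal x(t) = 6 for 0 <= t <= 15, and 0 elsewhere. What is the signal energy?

Energy = integral of |x(t)|^2 dt over the signal duration
= 6^2 * 15 = 36 * 15 = 540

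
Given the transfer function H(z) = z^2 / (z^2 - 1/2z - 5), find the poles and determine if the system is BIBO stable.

Poles are roots of the denominator: z^2 - 1/2z - 5 = 0.
Quadratic formula: z = [-(-1/2) +/- sqrt((-1/2)^2 - 4*(-5))] / 2
Discriminant = 1/4 + 20 = 81/4; sqrt = 9/2.
z = (1/2 +/- 9/2) / 2 => z = 5/2 or z = -2.
|p1| = 5/2, |p2| = 2.
For BIBO stability, all poles must lie inside the unit circle (|p| < 1).
System is UNSTABLE since at least one |p| >= 1.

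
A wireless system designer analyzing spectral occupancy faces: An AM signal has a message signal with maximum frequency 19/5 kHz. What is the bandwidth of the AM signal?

In AM (double-sideband), the bandwidth is twice the message frequency.
BW = 2 * f_m = 2 * 19/5 kHz = 38/5 kHz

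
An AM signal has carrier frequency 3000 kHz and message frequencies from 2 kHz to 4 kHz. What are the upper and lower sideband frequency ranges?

Upper sideband (USB) = fc + [fm_low, fm_high] = 3000 + [2, 4] = [3002, 3004] kHz
Lower sideband (LSB) = fc - [fm_high, fm_low] = 3000 - [4, 2] = [2996, 2998] kHz
Total occupied spectrum: 2996 kHz to 3004 kHz (plus carrier at 3000 kHz)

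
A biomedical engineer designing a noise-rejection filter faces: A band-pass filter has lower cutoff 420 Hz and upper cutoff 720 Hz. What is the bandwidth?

Bandwidth = f_high - f_low
= 720 Hz - 420 Hz = 300 Hz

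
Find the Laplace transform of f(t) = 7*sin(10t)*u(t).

Standard pair: sin(wt)*u(t) <-> w/(s^2+w^2)
With w = 10: L{7*sin(10t)*u(t)} = 70/(s^2+100)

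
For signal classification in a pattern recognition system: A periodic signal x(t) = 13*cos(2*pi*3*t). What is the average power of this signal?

Average power of A*cos(wt) is A^2/2.
P = 13^2 / 2 = 169/2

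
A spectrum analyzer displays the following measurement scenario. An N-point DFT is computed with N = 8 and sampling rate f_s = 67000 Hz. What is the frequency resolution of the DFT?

DFT frequency resolution = f_s / N
= 67000 / 8 = 8375 Hz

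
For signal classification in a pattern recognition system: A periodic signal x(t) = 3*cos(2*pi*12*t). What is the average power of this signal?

Average power of A*cos(wt) is A^2/2.
P = 3^2 / 2 = 9/2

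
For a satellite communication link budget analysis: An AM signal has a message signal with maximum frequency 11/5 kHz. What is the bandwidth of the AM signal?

In AM (double-sideband), the bandwidth is twice the message frequency.
BW = 2 * f_m = 2 * 11/5 kHz = 22/5 kHz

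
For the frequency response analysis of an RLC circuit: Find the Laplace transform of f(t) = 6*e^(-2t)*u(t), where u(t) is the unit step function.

Standard Laplace transform pair:
e^(-at)*u(t) <-> 1/(s+a)
With a = 2: L{6*e^(-2t)*u(t)} = 6/(s+2), ROC: Re(s) > -2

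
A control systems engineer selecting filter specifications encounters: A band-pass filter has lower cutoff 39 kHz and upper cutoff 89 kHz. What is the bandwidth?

Bandwidth = f_high - f_low
= 89 kHz - 39 kHz = 50 kHz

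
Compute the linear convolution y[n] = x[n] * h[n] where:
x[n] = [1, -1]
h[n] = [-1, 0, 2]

y[n] = sum_k x[k]*h[n-k]. Output length = len(x) + len(h) - 1 = 2 + 3 - 1 = 4.
y[0] = 1*-1 = -1
y[1] = -1*-1 + 1*0 = 1
y[2] = -1*0 + 1*2 = 2
y[3] = -1*2 = -2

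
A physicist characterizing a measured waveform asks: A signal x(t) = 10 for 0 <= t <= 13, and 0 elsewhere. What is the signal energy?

Energy = integral of |x(t)|^2 dt over the signal duration
= 10^2 * 13 = 100 * 13 = 1300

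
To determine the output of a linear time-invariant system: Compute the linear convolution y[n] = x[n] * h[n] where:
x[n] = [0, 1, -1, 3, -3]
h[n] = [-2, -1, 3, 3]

y[n] = sum_k x[k]*h[n-k]. Output length = len(x) + len(h) - 1 = 5 + 4 - 1 = 8.
y[0] = 0*-2 = 0
y[1] = 1*-2 + 0*-1 = -2
y[2] = -1*-2 + 1*-1 + 0*3 = 1
y[3] = 3*-2 + -1*-1 + 1*3 + 0*3 = -2
y[4] = -3*-2 + 3*-1 + -1*3 + 1*3 = 3
y[5] = -3*-1 + 3*3 + -1*3 = 9
y[6] = -3*3 + 3*3 = 0
y[7] = -3*3 = -9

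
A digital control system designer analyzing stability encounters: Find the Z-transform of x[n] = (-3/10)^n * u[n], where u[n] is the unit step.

The Z-transform of a^n * u[n] is z/(z-a) for |z| > |a|.
Here a = -3/10, so X(z) = z/(z - (-3/10)) = 10z/(10z + 3)
ROC: |z| > 3/10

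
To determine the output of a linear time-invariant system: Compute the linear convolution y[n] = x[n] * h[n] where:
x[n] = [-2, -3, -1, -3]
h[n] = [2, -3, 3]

y[n] = sum_k x[k]*h[n-k]. Output length = len(x) + len(h) - 1 = 4 + 3 - 1 = 6.
y[0] = -2*2 = -4
y[1] = -3*2 + -2*-3 = 0
y[2] = -1*2 + -3*-3 + -2*3 = 1
y[3] = -3*2 + -1*-3 + -3*3 = -12
y[4] = -3*-3 + -1*3 = 6
y[5] = -3*3 = -9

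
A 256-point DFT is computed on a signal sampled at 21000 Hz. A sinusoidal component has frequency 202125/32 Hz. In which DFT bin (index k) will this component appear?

DFT frequency resolution = f_s/N = 21000/256 = 2625/32 Hz
Bin index k = f_signal / resolution = 202125/32 / 2625/32 = 77
The signal frequency 202125/32 Hz falls in DFT bin k = 77.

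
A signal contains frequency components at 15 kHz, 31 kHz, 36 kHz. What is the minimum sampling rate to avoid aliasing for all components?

The highest frequency component is f_max = 36 kHz.
Nyquist rate = 2 * f_max = 2 * 36 kHz = 72 kHz.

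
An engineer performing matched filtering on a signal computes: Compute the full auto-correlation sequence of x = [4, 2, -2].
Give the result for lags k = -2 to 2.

r_xx[k] = sum_m x[m]*x[m+k], indexed from 0, for k = -2 to 2:
  r_xx[-2] = x[2]*x[0] = -8
  r_xx[-1] = x[1]*x[0] + x[2]*x[1] = 4
  r_xx[0] = x[0]*x[0] + x[1]*x[1] + x[2]*x[2] = 24
  r_xx[1] = x[0]*x[1] + x[1]*x[2] = 4
  r_xx[2] = x[0]*x[2] = -8
r_xx = [-8, 4, 24, 4, -8]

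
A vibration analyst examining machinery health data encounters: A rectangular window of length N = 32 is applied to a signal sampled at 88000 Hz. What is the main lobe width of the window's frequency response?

For a rectangular window of length N,
the main lobe width in frequency is 2*f_s/N.
= 2*88000/32 = 5500 Hz
This determines the minimum frequency separation for resolving two sinusoids.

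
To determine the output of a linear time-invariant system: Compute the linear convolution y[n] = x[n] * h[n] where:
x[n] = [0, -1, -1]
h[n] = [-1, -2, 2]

y[n] = sum_k x[k]*h[n-k]. Output length = len(x) + len(h) - 1 = 3 + 3 - 1 = 5.
y[0] = 0*-1 = 0
y[1] = -1*-1 + 0*-2 = 1
y[2] = -1*-1 + -1*-2 + 0*2 = 3
y[3] = -1*-2 + -1*2 = 0
y[4] = -1*2 = -2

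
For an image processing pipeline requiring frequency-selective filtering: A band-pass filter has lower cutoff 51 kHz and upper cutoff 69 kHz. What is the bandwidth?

Bandwidth = f_high - f_low
= 69 kHz - 51 kHz = 18 kHz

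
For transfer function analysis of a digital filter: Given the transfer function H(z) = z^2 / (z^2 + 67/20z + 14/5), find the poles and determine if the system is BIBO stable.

Poles are roots of the denominator: z^2 + 67/20z + 14/5 = 0.
Quadratic formula: z = [-(67/20) +/- sqrt((67/20)^2 - 4*(14/5))] / 2
Discriminant = 4489/400 - 56/5 = 9/400; sqrt = 3/20.
z = (-67/20 +/- 3/20) / 2 => z = -8/5 or z = -7/4.
|p1| = 8/5, |p2| = 7/4.
For BIBO stability, all poles must lie inside the unit circle (|p| < 1).
System is UNSTABLE since at least one |p| >= 1.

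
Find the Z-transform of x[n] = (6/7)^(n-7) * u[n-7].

Time-shifting property: if X(z) = Z{x[n]}, then Z{x[n-d]} = z^(-d) * X(z)
X(z) = z/(z - 6/7) for x[n] = (6/7)^n * u[n]
Z{x[n-7]} = z^(-7) * z/(z - 6/7) = z^(-6)/(z - 6/7)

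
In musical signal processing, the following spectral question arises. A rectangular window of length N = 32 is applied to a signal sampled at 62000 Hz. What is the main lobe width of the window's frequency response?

For a rectangular window of length N,
the main lobe width in frequency is 2*f_s/N.
= 2*62000/32 = 3875 Hz
This determines the minimum frequency separation for resolving two sinusoids.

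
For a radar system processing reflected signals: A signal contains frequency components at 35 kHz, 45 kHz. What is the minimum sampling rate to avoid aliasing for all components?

The highest frequency component is f_max = 45 kHz.
Nyquist rate = 2 * f_max = 2 * 45 kHz = 90 kHz.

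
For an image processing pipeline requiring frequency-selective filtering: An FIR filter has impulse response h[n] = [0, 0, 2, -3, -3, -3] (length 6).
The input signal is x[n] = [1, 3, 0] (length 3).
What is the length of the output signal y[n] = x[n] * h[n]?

For linear convolution, the output length is:
len(y) = len(x) + len(h) - 1 = 3 + 6 - 1 = 8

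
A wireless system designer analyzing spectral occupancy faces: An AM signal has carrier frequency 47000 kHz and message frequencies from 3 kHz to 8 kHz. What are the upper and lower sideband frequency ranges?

Upper sideband (USB) = fc + [fm_low, fm_high] = 47000 + [3, 8] = [47003, 47008] kHz
Lower sideband (LSB) = fc - [fm_high, fm_low] = 47000 - [8, 3] = [46992, 46997] kHz
Total occupied spectrum: 46992 kHz to 47008 kHz (plus carrier at 47000 kHz)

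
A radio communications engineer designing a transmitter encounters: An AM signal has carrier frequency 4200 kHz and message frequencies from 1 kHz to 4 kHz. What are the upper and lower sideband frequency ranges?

Upper sideband (USB) = fc + [fm_low, fm_high] = 4200 + [1, 4] = [4201, 4204] kHz
Lower sideband (LSB) = fc - [fm_high, fm_low] = 4200 - [4, 1] = [4196, 4199] kHz
Total occupied spectrum: 4196 kHz to 4204 kHz (plus carrier at 4200 kHz)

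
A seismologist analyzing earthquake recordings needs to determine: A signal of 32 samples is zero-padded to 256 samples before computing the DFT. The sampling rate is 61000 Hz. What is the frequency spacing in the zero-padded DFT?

Original DFT: N = 32, resolution = f_s/N = 61000/32 = 7625/4 Hz
Zero-padded DFT: N = 256, resolution = f_s/N = 61000/256 = 7625/32 Hz
Zero-padding interpolates the spectrum (finer frequency grid)
but does NOT improve the true spectral resolution (ability to resolve close frequencies).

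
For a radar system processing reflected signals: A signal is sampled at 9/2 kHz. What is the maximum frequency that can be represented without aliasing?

The maximum frequency that can be represented without aliasing
is the Nyquist frequency: f_max = f_s / 2 = 9/2 kHz / 2 = 9/4 kHz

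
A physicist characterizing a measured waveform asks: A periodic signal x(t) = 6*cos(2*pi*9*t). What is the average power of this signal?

Average power of A*cos(wt) is A^2/2.
P = 6^2 / 2 = 36/2 = 18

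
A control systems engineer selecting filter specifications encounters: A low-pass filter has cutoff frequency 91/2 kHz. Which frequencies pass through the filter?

A low-pass filter passes all frequencies below the cutoff frequency 91/2 kHz and attenuates higher frequencies.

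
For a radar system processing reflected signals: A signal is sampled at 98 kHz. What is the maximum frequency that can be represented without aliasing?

The maximum frequency that can be represented without aliasing
is the Nyquist frequency: f_max = f_s / 2 = 98 kHz / 2 = 49 kHz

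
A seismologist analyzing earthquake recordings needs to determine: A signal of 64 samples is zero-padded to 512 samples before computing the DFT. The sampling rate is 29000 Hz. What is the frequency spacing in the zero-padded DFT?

Original DFT: N = 64, resolution = f_s/N = 29000/64 = 3625/8 Hz
Zero-padded DFT: N = 512, resolution = f_s/N = 29000/512 = 3625/64 Hz
Zero-padding interpolates the spectrum (finer frequency grid)
but does NOT improve the true spectral resolution (ability to resolve close frequencies).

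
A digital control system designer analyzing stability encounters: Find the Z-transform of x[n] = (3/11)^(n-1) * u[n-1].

Time-shifting property: if X(z) = Z{x[n]}, then Z{x[n-d]} = z^(-d) * X(z)
X(z) = z/(z - 3/11) for x[n] = (3/11)^n * u[n]
Z{x[n-1]} = z^(-1) * z/(z - 3/11) = 1/(z - 3/11)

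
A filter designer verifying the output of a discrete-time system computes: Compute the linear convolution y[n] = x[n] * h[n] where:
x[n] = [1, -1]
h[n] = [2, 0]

y[n] = sum_k x[k]*h[n-k]. Output length = len(x) + len(h) - 1 = 2 + 2 - 1 = 3.
y[0] = 1*2 = 2
y[1] = -1*2 + 1*0 = -2
y[2] = -1*0 = 0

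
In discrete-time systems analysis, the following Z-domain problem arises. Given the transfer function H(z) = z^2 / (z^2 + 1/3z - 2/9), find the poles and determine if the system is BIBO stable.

Poles are roots of the denominator: z^2 + 1/3z - 2/9 = 0.
Quadratic formula: z = [-(1/3) +/- sqrt((1/3)^2 - 4*(-2/9))] / 2
Discriminant = 1/9 + 8/9 = 1; sqrt = 1.
z = (-1/3 +/- 1) / 2 => z = 1/3 or z = -2/3.
|p1| = 1/3, |p2| = 2/3.
For BIBO stability, all poles must lie inside the unit circle (|p| < 1).
System is STABLE since both |p| < 1.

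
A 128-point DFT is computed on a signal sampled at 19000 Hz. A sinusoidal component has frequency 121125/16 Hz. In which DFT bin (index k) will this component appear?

DFT frequency resolution = f_s/N = 19000/128 = 2375/16 Hz
Bin index k = f_signal / resolution = 121125/16 / 2375/16 = 51
The signal frequency 121125/16 Hz falls in DFT bin k = 51.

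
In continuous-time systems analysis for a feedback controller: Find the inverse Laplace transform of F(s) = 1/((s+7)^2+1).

Standard pair: w/((s+a)^2+w^2) <-> e^(-at)*sin(wt)*u(t)
With a=7, w=1: f(t) = e^(-7t)*sin(t)*u(t)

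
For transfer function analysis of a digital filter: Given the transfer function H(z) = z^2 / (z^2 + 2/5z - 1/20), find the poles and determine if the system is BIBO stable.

Poles are roots of the denominator: z^2 + 2/5z - 1/20 = 0.
Quadratic formula: z = [-(2/5) +/- sqrt((2/5)^2 - 4*(-1/20))] / 2
Discriminant = 4/25 + 1/5 = 9/25; sqrt = 3/5.
z = (-2/5 +/- 3/5) / 2 => z = 1/10 or z = -1/2.
|p1| = 1/10, |p2| = 1/2.
For BIBO stability, all poles must lie inside the unit circle (|p| < 1).
System is STABLE since both |p| < 1.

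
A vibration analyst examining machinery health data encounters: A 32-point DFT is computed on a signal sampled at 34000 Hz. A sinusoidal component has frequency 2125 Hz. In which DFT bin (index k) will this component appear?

DFT frequency resolution = f_s/N = 34000/32 = 2125/2 Hz
Bin index k = f_signal / resolution = 2125 / 2125/2 = 2
The signal frequency 2125 Hz falls in DFT bin k = 2.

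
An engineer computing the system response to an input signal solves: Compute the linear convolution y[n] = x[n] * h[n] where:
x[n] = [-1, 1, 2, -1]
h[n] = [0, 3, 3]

y[n] = sum_k x[k]*h[n-k]. Output length = len(x) + len(h) - 1 = 4 + 3 - 1 = 6.
y[0] = -1*0 = 0
y[1] = 1*0 + -1*3 = -3
y[2] = 2*0 + 1*3 + -1*3 = 0
y[3] = -1*0 + 2*3 + 1*3 = 9
y[4] = -1*3 + 2*3 = 3
y[5] = -1*3 = -3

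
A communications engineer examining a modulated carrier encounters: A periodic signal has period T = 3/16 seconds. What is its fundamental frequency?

The fundamental frequency is the reciprocal of the period.
f = 1/T = 1/(3/16) = 16/3 Hz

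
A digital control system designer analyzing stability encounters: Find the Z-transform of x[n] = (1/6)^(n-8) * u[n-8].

Time-shifting property: if X(z) = Z{x[n]}, then Z{x[n-d]} = z^(-d) * X(z)
X(z) = z/(z - 1/6) for x[n] = (1/6)^n * u[n]
Z{x[n-8]} = z^(-8) * z/(z - 1/6) = z^(-7)/(z - 1/6)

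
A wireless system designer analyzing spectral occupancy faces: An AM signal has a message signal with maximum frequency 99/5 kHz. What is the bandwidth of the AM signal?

In AM (double-sideband), the bandwidth is twice the message frequency.
BW = 2 * f_m = 2 * 99/5 kHz = 198/5 kHz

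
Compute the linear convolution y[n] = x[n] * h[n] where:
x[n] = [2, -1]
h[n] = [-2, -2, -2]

y[n] = sum_k x[k]*h[n-k]. Output length = len(x) + len(h) - 1 = 2 + 3 - 1 = 4.
y[0] = 2*-2 = -4
y[1] = -1*-2 + 2*-2 = -2
y[2] = -1*-2 + 2*-2 = -2
y[3] = -1*-2 = 2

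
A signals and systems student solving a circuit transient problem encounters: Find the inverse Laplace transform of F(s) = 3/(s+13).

Standard pair: k/(s+a) <-> k*e^(-at)*u(t)
With k=3, a=13: f(t) = 3*e^(-13t)*u(t)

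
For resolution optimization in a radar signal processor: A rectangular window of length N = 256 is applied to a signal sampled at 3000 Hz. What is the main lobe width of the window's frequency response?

For a rectangular window of length N,
the main lobe width in frequency is 2*f_s/N.
= 2*3000/256 = 375/16 Hz
This determines the minimum frequency separation for resolving two sinusoids.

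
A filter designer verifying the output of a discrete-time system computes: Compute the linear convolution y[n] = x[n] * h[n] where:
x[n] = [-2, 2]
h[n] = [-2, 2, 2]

y[n] = sum_k x[k]*h[n-k]. Output length = len(x) + len(h) - 1 = 2 + 3 - 1 = 4.
y[0] = -2*-2 = 4
y[1] = 2*-2 + -2*2 = -8
y[2] = 2*2 + -2*2 = 0
y[3] = 2*2 = 4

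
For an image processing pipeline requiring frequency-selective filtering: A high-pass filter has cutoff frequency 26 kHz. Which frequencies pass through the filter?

A high-pass filter passes all frequencies above the cutoff frequency 26 kHz and attenuates lower frequencies.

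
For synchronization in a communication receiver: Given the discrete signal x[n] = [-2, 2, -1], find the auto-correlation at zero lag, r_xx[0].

The auto-correlation at zero lag r_xx[0] equals the signal energy.
r_xx[0] = sum of x[n]^2 = (-2)^2 + 2^2 + (-1)^2
= 4 + 4 + 1 = 9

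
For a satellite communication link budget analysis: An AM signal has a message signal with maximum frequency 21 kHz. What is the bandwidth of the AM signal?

In AM (double-sideband), the bandwidth is twice the message frequency.
BW = 2 * f_m = 2 * 21 kHz = 42 kHz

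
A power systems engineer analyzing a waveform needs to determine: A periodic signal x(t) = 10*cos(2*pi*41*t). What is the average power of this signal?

Average power of A*cos(wt) is A^2/2.
P = 10^2 / 2 = 100/2 = 50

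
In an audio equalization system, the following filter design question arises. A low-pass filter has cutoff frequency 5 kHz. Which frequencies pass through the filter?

A low-pass filter passes all frequencies below the cutoff frequency 5 kHz and attenuates higher frequencies.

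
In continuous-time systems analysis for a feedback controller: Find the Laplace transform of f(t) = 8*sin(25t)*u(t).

Standard pair: sin(wt)*u(t) <-> w/(s^2+w^2)
With w = 25: L{8*sin(25t)*u(t)} = 200/(s^2+625)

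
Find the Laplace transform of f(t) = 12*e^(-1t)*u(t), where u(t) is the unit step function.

Standard Laplace transform pair:
e^(-at)*u(t) <-> 1/(s+a)
With a = 1: L{12*e^(-1t)*u(t)} = 12/(s+1), ROC: Re(s) > -1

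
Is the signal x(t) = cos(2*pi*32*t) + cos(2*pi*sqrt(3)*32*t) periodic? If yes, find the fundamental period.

f1 = 32 Hz, f2 = 32*sqrt(3) Hz
Ratio f2/f1 = sqrt(3), which is irrational.
Since the frequency ratio is irrational, no common period exists.
The signal is not periodic.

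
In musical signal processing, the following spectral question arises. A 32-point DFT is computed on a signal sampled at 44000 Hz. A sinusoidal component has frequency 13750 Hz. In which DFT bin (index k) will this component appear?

DFT frequency resolution = f_s/N = 44000/32 = 1375 Hz
Bin index k = f_signal / resolution = 13750 / 1375 = 10
The signal frequency 13750 Hz falls in DFT bin k = 10.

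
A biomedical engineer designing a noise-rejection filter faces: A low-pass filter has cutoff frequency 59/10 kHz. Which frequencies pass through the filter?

A low-pass filter passes all frequencies below the cutoff frequency 59/10 kHz and attenuates higher frequencies.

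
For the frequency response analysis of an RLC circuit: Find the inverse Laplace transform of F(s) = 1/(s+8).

Standard pair: k/(s+a) <-> k*e^(-at)*u(t)
With k=1, a=8: f(t) = e^(-8t)*u(t)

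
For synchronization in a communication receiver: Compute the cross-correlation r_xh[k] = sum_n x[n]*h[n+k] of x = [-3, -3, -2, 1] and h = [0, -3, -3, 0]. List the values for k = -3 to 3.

Both sequences indexed from 0 and zero outside their support.
Lags with overlap: k = -3 to 3.
  r_xh[-3] = x[3]*h[0] = 0
  r_xh[-2] = x[2]*h[0] + x[3]*h[1] = -3
  r_xh[-1] = x[1]*h[0] + x[2]*h[1] + x[3]*h[2] = 3
  r_xh[0] = x[0]*h[0] + x[1]*h[1] + x[2]*h[2] + x[3]*h[3] = 15
  r_xh[1] = x[0]*h[1] + x[1]*h[2] + x[2]*h[3] = 18
  r_xh[2] = x[0]*h[2] + x[1]*h[3] = 9
  r_xh[3] = x[0]*h[3] = 0
r_xh = [0, -3, 3, 15, 18, 9, 0] (for k = -3, ..., 3)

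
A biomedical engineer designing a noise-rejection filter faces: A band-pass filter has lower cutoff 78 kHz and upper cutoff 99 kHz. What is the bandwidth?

Bandwidth = f_high - f_low
= 99 kHz - 78 kHz = 21 kHz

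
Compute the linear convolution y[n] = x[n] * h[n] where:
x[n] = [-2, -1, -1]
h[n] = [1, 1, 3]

y[n] = sum_k x[k]*h[n-k]. Output length = len(x) + len(h) - 1 = 3 + 3 - 1 = 5.
y[0] = -2*1 = -2
y[1] = -1*1 + -2*1 = -3
y[2] = -1*1 + -1*1 + -2*3 = -8
y[3] = -1*1 + -1*3 = -4
y[4] = -1*3 = -3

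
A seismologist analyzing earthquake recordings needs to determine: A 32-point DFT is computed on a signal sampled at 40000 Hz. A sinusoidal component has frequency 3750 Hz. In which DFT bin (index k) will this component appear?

DFT frequency resolution = f_s/N = 40000/32 = 1250 Hz
Bin index k = f_signal / resolution = 3750 / 1250 = 3
The signal frequency 3750 Hz falls in DFT bin k = 3.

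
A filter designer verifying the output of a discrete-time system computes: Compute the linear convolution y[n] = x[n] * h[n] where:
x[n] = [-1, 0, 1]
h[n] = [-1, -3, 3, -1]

y[n] = sum_k x[k]*h[n-k]. Output length = len(x) + len(h) - 1 = 3 + 4 - 1 = 6.
y[0] = -1*-1 = 1
y[1] = 0*-1 + -1*-3 = 3
y[2] = 1*-1 + 0*-3 + -1*3 = -4
y[3] = 1*-3 + 0*3 + -1*-1 = -2
y[4] = 1*3 + 0*-1 = 3
y[5] = 1*-1 = -1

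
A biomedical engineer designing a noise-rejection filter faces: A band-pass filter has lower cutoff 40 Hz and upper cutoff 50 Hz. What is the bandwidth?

Bandwidth = f_high - f_low
= 50 Hz - 40 Hz = 10 Hz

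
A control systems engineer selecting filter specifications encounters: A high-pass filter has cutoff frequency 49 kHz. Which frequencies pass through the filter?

A high-pass filter passes all frequencies above the cutoff frequency 49 kHz and attenuates lower frequencies.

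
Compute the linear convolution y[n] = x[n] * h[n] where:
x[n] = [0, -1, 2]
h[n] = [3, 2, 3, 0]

y[n] = sum_k x[k]*h[n-k]. Output length = len(x) + len(h) - 1 = 3 + 4 - 1 = 6.
y[0] = 0*3 = 0
y[1] = -1*3 + 0*2 = -3
y[2] = 2*3 + -1*2 + 0*3 = 4
y[3] = 2*2 + -1*3 + 0*0 = 1
y[4] = 2*3 + -1*0 = 6
y[5] = 2*0 = 0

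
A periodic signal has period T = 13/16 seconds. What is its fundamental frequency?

The fundamental frequency is the reciprocal of the period.
f = 1/T = 1/(13/16) = 16/13 Hz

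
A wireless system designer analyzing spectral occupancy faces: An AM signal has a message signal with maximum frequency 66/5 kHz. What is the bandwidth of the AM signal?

In AM (double-sideband), the bandwidth is twice the message frequency.
BW = 2 * f_m = 2 * 66/5 kHz = 132/5 kHz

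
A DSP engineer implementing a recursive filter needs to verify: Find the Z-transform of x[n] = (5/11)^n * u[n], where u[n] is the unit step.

The Z-transform of a^n * u[n] is z/(z-a) for |z| > |a|.
Here a = 5/11, so X(z) = z/(z - (5/11)) = 11z/(11z - 5)
ROC: |z| > 5/11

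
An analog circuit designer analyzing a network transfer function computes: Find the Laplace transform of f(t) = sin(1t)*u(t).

Standard pair: sin(wt)*u(t) <-> w/(s^2+w^2)
With w = 1: L{sin(1t)*u(t)} = 1/(s^2+1)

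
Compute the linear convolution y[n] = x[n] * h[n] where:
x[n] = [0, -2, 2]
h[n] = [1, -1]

y[n] = sum_k x[k]*h[n-k]. Output length = len(x) + len(h) - 1 = 3 + 2 - 1 = 4.
y[0] = 0*1 = 0
y[1] = -2*1 + 0*-1 = -2
y[2] = 2*1 + -2*-1 = 4
y[3] = 2*-1 = -2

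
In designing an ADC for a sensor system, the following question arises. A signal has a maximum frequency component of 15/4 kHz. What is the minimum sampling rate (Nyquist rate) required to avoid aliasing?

By the Nyquist-Shannon sampling theorem,
the minimum sampling rate (Nyquist rate) must be at least 2 * f_max.
Nyquist rate = 2 * 15/4 kHz = 15/2 kHz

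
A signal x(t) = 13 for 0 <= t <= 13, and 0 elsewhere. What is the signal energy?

Energy = integral of |x(t)|^2 dt over the signal duration
= 13^2 * 13 = 169 * 13 = 2197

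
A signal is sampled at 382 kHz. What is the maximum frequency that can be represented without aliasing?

The maximum frequency that can be represented without aliasing
is the Nyquist frequency: f_max = f_s / 2 = 382 kHz / 2 = 191 kHz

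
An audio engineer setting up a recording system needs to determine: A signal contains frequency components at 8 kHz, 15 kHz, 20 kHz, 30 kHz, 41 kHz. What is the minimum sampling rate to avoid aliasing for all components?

The highest frequency component is f_max = 41 kHz.
Nyquist rate = 2 * f_max = 2 * 41 kHz = 82 kHz.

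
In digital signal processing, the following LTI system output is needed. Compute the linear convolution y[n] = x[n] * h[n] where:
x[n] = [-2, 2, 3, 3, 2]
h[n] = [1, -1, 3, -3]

y[n] = sum_k x[k]*h[n-k]. Output length = len(x) + len(h) - 1 = 5 + 4 - 1 = 8.
y[0] = -2*1 = -2
y[1] = 2*1 + -2*-1 = 4
y[2] = 3*1 + 2*-1 + -2*3 = -5
y[3] = 3*1 + 3*-1 + 2*3 + -2*-3 = 12
y[4] = 2*1 + 3*-1 + 3*3 + 2*-3 = 2
y[5] = 2*-1 + 3*3 + 3*-3 = -2
y[6] = 2*3 + 3*-3 = -3
y[7] = 2*-3 = -6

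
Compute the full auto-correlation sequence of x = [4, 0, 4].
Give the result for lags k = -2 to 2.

r_xx[k] = sum_m x[m]*x[m+k], indexed from 0, for k = -2 to 2:
  r_xx[-2] = x[2]*x[0] = 16
  r_xx[-1] = x[1]*x[0] + x[2]*x[1] = 0
  r_xx[0] = x[0]*x[0] + x[1]*x[1] + x[2]*x[2] = 32
  r_xx[1] = x[0]*x[1] + x[1]*x[2] = 0
  r_xx[2] = x[0]*x[2] = 16
r_xx = [16, 0, 32, 0, 16]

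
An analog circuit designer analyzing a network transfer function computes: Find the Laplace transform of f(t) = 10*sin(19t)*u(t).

Standard pair: sin(wt)*u(t) <-> w/(s^2+w^2)
With w = 19: L{10*sin(19t)*u(t)} = 190/(s^2+361)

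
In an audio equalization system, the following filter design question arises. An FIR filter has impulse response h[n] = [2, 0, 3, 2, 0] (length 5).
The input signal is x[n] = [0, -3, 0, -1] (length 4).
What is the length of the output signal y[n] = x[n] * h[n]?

For linear convolution, the output length is:
len(y) = len(x) + len(h) - 1 = 4 + 5 - 1 = 8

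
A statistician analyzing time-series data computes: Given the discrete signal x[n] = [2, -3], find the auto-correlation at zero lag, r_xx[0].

The auto-correlation at zero lag r_xx[0] equals the signal energy.
r_xx[0] = sum of x[n]^2 = 2^2 + (-3)^2
= 4 + 9 = 13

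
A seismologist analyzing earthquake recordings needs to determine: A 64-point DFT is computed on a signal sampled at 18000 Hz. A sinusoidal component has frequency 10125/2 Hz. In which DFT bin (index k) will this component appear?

DFT frequency resolution = f_s/N = 18000/64 = 1125/4 Hz
Bin index k = f_signal / resolution = 10125/2 / 1125/4 = 18
The signal frequency 10125/2 Hz falls in DFT bin k = 18.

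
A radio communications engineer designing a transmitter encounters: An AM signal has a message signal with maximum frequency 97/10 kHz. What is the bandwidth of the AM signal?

In AM (double-sideband), the bandwidth is twice the message frequency.
BW = 2 * f_m = 2 * 97/10 kHz = 97/5 kHz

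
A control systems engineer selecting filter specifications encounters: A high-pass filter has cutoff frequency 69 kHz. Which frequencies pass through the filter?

A high-pass filter passes all frequencies above the cutoff frequency 69 kHz and attenuates lower frequencies.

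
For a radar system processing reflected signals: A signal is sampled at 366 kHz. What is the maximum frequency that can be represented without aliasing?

The maximum frequency that can be represented without aliasing
is the Nyquist frequency: f_max = f_s / 2 = 366 kHz / 2 = 183 kHz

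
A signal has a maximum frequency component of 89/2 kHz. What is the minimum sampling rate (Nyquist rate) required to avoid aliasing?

By the Nyquist-Shannon sampling theorem,
the minimum sampling rate (Nyquist rate) must be at least 2 * f_max.
Nyquist rate = 2 * 89/2 kHz = 89 kHz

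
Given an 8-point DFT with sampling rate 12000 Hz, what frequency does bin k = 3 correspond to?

The frequency of DFT bin k is: f_k = k * f_s / N
f_3 = 3 * 12000 / 8 = 4500 Hz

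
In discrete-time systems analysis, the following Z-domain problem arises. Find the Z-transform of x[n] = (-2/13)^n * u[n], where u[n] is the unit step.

The Z-transform of a^n * u[n] is z/(z-a) for |z| > |a|.
Here a = -2/13, so X(z) = z/(z - (-2/13)) = 13z/(13z + 2)
ROC: |z| > 2/13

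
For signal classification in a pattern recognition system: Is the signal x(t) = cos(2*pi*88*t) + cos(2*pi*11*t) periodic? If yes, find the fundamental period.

f1 = 88 Hz, f2 = 11 Hz
Period T1 = 1/88, T2 = 1/11
Ratio T1/T2 = 11/88, which is rational.
The signal is periodic with fundamental period T = 1/GCD(88,11) = 1/11 s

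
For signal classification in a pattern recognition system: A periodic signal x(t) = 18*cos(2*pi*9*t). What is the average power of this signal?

Average power of A*cos(wt) is A^2/2.
P = 18^2 / 2 = 324/2 = 162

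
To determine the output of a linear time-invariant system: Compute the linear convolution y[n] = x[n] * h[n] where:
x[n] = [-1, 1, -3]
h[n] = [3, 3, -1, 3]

y[n] = sum_k x[k]*h[n-k]. Output length = len(x) + len(h) - 1 = 3 + 4 - 1 = 6.
y[0] = -1*3 = -3
y[1] = 1*3 + -1*3 = 0
y[2] = -3*3 + 1*3 + -1*-1 = -5
y[3] = -3*3 + 1*-1 + -1*3 = -13
y[4] = -3*-1 + 1*3 = 6
y[5] = -3*3 = -9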